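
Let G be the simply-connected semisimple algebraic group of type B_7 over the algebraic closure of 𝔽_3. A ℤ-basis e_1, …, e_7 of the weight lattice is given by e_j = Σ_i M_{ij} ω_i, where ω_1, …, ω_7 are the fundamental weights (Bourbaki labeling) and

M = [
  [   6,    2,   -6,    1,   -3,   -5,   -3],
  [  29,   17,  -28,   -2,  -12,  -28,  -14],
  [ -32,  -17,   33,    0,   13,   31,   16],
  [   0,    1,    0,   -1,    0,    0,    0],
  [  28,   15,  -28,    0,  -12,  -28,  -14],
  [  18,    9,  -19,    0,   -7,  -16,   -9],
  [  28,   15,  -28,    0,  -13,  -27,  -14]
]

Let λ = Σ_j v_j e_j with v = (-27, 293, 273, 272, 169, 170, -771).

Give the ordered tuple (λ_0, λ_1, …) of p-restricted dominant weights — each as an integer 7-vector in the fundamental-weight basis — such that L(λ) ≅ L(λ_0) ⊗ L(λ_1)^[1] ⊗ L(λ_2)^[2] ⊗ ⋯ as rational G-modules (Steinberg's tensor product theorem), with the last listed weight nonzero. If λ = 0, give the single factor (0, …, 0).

ω-coordinates c = M·v, v = (-27, 293, 273, 272, 169, 170, -771):
  c_1 = 6*-27 + 2*293 + -6*273 + 1*272 + -3*169 + -5*170 + -3*-771 = 14
  c_2 = 29*-27 + 17*293 + -28*273 + -2*272 + -12*169 + -28*170 + -14*-771 = 16
  c_3 = -32*-27 + -17*293 + 33*273 + 0*272 + 13*169 + 31*170 + 16*-771 = 23
  c_4 = 0*-27 + 1*293 + 0*273 + -1*272 + 0*169 + 0*170 + 0*-771 = 21
  c_5 = 28*-27 + 15*293 + -28*273 + 0*272 + -12*169 + -28*170 + -14*-771 = 1
  c_6 = 18*-27 + 9*293 + -19*273 + 0*272 + -7*169 + -16*170 + -9*-771 = 0
  c_7 = 28*-27 + 15*293 + -28*273 + 0*272 + -13*169 + -27*170 + -14*-771 = 2
Base-3 expansion of each c_i:
  c_1 = 14 = 2·3^0 + 1·3^1 + 1·3^2
  c_2 = 16 = 1·3^0 + 2·3^1 + 1·3^2
  c_3 = 23 = 2·3^0 + 1·3^1 + 2·3^2
  c_4 = 21 = 0·3^0 + 1·3^1 + 2·3^2
  c_5 = 1 = 1·3^0
  c_6 = 0
  c_7 = 2 = 2·3^0
p-restricted factor λ_0 = (2, 1, 2, 0, 1, 0, 2)
p-restricted factor λ_1 = (1, 2, 1, 1, 0, 0, 0)
p-restricted factor λ_2 = (1, 1, 2, 2, 0, 0, 0)

((2, 1, 2, 0, 1, 0, 2), (1, 2, 1, 1, 0, 0, 0), (1, 1, 2, 2, 0, 0, 0))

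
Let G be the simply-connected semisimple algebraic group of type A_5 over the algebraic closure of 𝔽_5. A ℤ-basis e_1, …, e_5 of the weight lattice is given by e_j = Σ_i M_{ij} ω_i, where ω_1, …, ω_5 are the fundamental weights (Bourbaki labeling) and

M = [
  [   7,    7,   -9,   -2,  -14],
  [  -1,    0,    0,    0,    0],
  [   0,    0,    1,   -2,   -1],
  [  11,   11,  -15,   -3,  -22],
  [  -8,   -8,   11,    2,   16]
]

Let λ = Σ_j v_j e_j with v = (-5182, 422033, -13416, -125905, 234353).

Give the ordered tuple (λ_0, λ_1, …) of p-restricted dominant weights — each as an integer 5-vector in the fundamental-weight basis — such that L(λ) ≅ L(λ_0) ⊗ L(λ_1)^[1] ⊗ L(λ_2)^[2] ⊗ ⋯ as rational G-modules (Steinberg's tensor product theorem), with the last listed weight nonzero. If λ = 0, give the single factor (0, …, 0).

In the fundamental-weight basis, λ has coordinates c = M·v (v = (-5182, 422033, -13416, -125905, 234353)):
  c_1 = 7*-5182 + 7*422033 + -9*-13416 + -2*-125905 + -14*234353 = 9569
  c_2 = -1*-5182 + 0*422033 + 0*-13416 + 0*-125905 + 0*234353 = 5182
  c_3 = 0*-5182 + 0*422033 + 1*-13416 + -2*-125905 + -1*234353 = 4041
  c_4 = 11*-5182 + 11*422033 + -15*-13416 + -3*-125905 + -22*234353 = 8550
  c_5 = -8*-5182 + -8*422033 + 11*-13416 + 2*-125905 + 16*234353 = 15454
Writing each c_i in base p = 5:
  c_1 = 9569 = 4·5^0 + 3·5^1 + 2·5^2 + 1·5^3 + 0·5^4 + 3·5^5
  c_2 = 5182 = 2·5^0 + 1·5^1 + 2·5^2 + 1·5^3 + 3·5^4 + 1·5^5
  c_3 = 4041 = 1·5^0 + 3·5^1 + 1·5^2 + 2·5^3 + 1·5^4 + 1·5^5
  c_4 = 8550 = 0·5^0 + 0·5^1 + 2·5^2 + 3·5^3 + 3·5^4 + 2·5^5
  c_5 = 15454 = 4·5^0 + 0·5^1 + 3·5^2 + 3·5^3 + 4·5^4 + 4·5^5
p-restricted factor λ_0 = (4, 2, 1, 0, 4)
p-restricted factor λ_1 = (3, 1, 3, 0, 0)
p-restricted factor λ_2 = (2, 2, 1, 2, 3)
p-restricted factor λ_3 = (1, 1, 2, 3, 3)
p-restricted factor λ_4 = (0, 3, 1, 3, 4)
p-restricted factor λ_5 = (3, 1, 1, 2, 4)

((4, 2, 1, 0, 4), (3, 1, 3, 0, 0), (2, 2, 1, 2, 3), (1, 1, 2, 3, 3), (0, 3, 1, 3, 4), (3, 1, 1, 2, 4))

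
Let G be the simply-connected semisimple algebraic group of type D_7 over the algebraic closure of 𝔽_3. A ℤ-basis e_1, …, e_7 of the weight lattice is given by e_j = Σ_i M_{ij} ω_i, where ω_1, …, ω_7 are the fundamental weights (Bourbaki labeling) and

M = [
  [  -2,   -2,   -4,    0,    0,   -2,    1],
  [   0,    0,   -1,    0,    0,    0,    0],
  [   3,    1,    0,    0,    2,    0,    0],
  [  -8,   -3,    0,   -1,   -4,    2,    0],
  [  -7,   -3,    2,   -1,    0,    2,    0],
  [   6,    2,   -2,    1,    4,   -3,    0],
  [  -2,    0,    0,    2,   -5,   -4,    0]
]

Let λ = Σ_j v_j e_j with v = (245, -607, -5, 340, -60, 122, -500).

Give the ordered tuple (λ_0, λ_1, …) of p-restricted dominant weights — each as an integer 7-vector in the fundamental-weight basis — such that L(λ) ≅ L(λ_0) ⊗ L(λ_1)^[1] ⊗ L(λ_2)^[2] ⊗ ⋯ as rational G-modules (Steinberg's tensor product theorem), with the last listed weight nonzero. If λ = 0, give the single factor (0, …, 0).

((0, 2, 2, 2, 0, 0, 2), (0, 1, 2, 1, 0, 0, 0))

In the fundamental-weight basis, λ has coordinates c = M·v (v = (245, -607, -5, 340, -60, 122, -500)):
  c_1 = (-2)·(245) + (-2)·(-607) + (-4)·(-5) + 0·340 + (0)·(-60) + (-2)·(122) + (1)·(-500) = 0
  c_2 = 0·245 + (0)·(-607) + (-1)·(-5) + 0·340 + (0)·(-60) + 0·122 + (0)·(-500) = 5
  c_3 = 3·245 + (1)·(-607) + (0)·(-5) + 0·340 + (2)·(-60) + 0·122 + (0)·(-500) = 8
  c_4 = (-8)·(245) + (-3)·(-607) + (0)·(-5) + (-1)·(340) + (-4)·(-60) + 2·122 + (0)·(-500) = 5
  c_5 = (-7)·(245) + (-3)·(-607) + (2)·(-5) + (-1)·(340) + (0)·(-60) + 2·122 + (0)·(-500) = 0
  c_6 = 6·245 + (2)·(-607) + (-2)·(-5) + 1·340 + (4)·(-60) + (-3)·(122) + (0)·(-500) = 0
  c_7 = (-2)·(245) + (0)·(-607) + (0)·(-5) + 2·340 + (-5)·(-60) + (-4)·(122) + (0)·(-500) = 2
Expand coordinatewise in base 3:
  c_1 = 0
  c_2 = 5 = 2·3^0 + 1·3^1
  c_3 = 8 = 2·3^0 + 2·3^1
  c_4 = 5 = 2·3^0 + 1·3^1
  c_5 = 0
  c_6 = 0
  c_7 = 2 = 2·3^0
λ_0 = (0, 2, 2, 2, 0, 0, 2)
λ_1 = (0, 1, 2, 1, 0, 0, 0)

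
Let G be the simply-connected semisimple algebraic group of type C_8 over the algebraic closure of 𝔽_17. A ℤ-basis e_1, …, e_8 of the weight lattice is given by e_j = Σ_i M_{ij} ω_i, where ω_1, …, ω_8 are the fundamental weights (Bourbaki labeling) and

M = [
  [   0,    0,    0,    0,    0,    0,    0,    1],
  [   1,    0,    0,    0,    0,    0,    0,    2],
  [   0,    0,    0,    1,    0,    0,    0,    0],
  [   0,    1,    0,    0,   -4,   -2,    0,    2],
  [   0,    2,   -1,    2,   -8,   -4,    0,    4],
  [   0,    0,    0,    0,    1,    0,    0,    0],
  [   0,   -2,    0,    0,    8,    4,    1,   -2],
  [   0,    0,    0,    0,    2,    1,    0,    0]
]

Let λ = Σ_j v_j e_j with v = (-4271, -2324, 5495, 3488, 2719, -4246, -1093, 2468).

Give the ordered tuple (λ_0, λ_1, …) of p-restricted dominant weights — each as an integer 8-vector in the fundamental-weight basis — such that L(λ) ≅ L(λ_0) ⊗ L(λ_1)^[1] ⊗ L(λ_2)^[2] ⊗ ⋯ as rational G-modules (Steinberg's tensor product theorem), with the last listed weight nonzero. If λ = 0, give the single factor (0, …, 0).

((3, 2, 3, 7, 16, 16, 4, 2), (9, 5, 1, 13, 11, 6, 12, 2), (8, 2, 12, 0, 6, 9, 11, 4))

ω-coordinates c = M·v, v = (-4271, -2324, 5495, 3488, 2719, -4246, -1093, 2468):
  c_1 = (0)·(-4271) + (0)·(-2324) + 0·5495 + 0·3488 + 0·2719 + (0)·(-4246) + (0)·(-1093) + 1·2468 = 2468
  c_2 = (1)·(-4271) + (0)·(-2324) + 0·5495 + 0·3488 + 0·2719 + (0)·(-4246) + (0)·(-1093) + 2·2468 = 665
  c_3 = (0)·(-4271) + (0)·(-2324) + 0·5495 + 1·3488 + 0·2719 + (0)·(-4246) + (0)·(-1093) + 0·2468 = 3488
  c_4 = (0)·(-4271) + (1)·(-2324) + 0·5495 + 0·3488 + (-4)·(2719) + (-2)·(-4246) + (0)·(-1093) + 2·2468 = 228
  c_5 = (0)·(-4271) + (2)·(-2324) + (-1)·(5495) + 2·3488 + (-8)·(2719) + (-4)·(-4246) + (0)·(-1093) + 4·2468 = 1937
  c_6 = (0)·(-4271) + (0)·(-2324) + 0·5495 + 0·3488 + 1·2719 + (0)·(-4246) + (0)·(-1093) + 0·2468 = 2719
  c_7 = (0)·(-4271) + (-2)·(-2324) + 0·5495 + 0·3488 + 8·2719 + (4)·(-4246) + (1)·(-1093) + (-2)·(2468) = 3387
  c_8 = (0)·(-4271) + (0)·(-2324) + 0·5495 + 0·3488 + 2·2719 + (1)·(-4246) + (0)·(-1093) + 0·2468 = 1192
Writing each c_i in base p = 17:
  c_1 = 2468 = 3·17^0 + 9·17^1 + 8·17^2
  c_2 = 665 = 2·17^0 + 5·17^1 + 2·17^2
  c_3 = 3488 = 3·17^0 + 1·17^1 + 12·17^2
  c_4 = 228 = 7·17^0 + 13·17^1
  c_5 = 1937 = 16·17^0 + 11·17^1 + 6·17^2
  c_6 = 2719 = 16·17^0 + 6·17^1 + 9·17^2
  c_7 = 3387 = 4·17^0 + 12·17^1 + 11·17^2
  c_8 = 1192 = 2·17^0 + 2·17^1 + 4·17^2
p-restricted factor λ_0 = (3, 2, 3, 7, 16, 16, 4, 2)
p-restricted factor λ_1 = (9, 5, 1, 13, 11, 6, 12, 2)
p-restricted factor λ_2 = (8, 2, 12, 0, 6, 9, 11, 4)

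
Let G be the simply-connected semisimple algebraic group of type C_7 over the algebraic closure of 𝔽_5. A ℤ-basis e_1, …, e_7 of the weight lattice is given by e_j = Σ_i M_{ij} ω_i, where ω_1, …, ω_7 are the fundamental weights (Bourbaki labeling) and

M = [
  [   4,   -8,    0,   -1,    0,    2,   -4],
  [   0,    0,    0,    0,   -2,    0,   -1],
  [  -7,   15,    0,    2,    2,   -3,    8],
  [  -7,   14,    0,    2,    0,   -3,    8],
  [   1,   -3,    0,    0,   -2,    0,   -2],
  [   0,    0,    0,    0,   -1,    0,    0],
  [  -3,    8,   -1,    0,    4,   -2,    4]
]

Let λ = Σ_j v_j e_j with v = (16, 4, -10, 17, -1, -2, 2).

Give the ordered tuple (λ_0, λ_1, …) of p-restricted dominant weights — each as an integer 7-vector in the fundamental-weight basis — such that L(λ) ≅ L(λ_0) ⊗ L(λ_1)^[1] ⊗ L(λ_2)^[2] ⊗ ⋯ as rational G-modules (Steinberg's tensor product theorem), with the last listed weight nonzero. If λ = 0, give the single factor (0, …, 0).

((3, 0, 2, 0, 2, 1, 2),)

Converting to the ω-basis (c_i = row i of M dotted with v = (16, 4, -10, 17, -1, -2, 2)):
  c_1 = (4)·(16) + (-8)·(4) + (0)·(-10) + (-1)·(17) + (0)·(-1) + (2)·(-2) + (-4)·(2) = 3
  c_2 = (0)·(16) + (0)·(4) + (0)·(-10) + (0)·(17) + (-2)·(-1) + (0)·(-2) + (-1)·(2) = 0
  c_3 = (-7)·(16) + (15)·(4) + (0)·(-10) + (2)·(17) + (2)·(-1) + (-3)·(-2) + (8)·(2) = 2
  c_4 = (-7)·(16) + (14)·(4) + (0)·(-10) + (2)·(17) + (0)·(-1) + (-3)·(-2) + (8)·(2) = 0
  c_5 = (1)·(16) + (-3)·(4) + (0)·(-10) + (0)·(17) + (-2)·(-1) + (0)·(-2) + (-2)·(2) = 2
  c_6 = (0)·(16) + (0)·(4) + (0)·(-10) + (0)·(17) + (-1)·(-1) + (0)·(-2) + (0)·(2) = 1
  c_7 = (-3)·(16) + (8)·(4) + (-1)·(-10) + (0)·(17) + (4)·(-1) + (-2)·(-2) + (4)·(2) = 2
Base-5 expansion of each c_i:
  c_1 = 3 = 3·5^0
  c_2 = 0
  c_3 = 2 = 2·5^0
  c_4 = 0
  c_5 = 2 = 2·5^0
  c_6 = 1 = 1·5^0
  c_7 = 2 = 2·5^0
p-restricted factor λ_0 = (3, 0, 2, 0, 2, 1, 2)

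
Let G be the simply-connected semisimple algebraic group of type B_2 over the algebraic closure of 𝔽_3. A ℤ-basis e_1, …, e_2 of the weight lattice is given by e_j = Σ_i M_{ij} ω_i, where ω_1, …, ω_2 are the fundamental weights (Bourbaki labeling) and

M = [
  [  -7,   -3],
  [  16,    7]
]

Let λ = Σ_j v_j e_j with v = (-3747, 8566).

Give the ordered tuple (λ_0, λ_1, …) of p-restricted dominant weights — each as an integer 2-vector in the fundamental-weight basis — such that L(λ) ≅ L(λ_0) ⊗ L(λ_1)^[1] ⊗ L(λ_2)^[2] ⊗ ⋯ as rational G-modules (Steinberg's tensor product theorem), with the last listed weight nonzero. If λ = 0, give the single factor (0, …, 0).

((0, 1), (0, 0), (2, 1), (1, 0), (0, 0), (2, 0))

Converting to the ω-basis (c_i = row i of M dotted with v = (-3747, 8566)):
  c_1 = -7*-3747 + -3*8566 = 531
  c_2 = 16*-3747 + 7*8566 = 10
Expand coordinatewise in base 3:
  c_1 = 531 = 0·3^0 + 0·3^1 + 2·3^2 + 1·3^3 + 0·3^4 + 2·3^5
  c_2 = 10 = 1·3^0 + 0·3^1 + 1·3^2
p-restricted factor λ_0 = (0, 1)
p-restricted factor λ_1 = (0, 0)
p-restricted factor λ_2 = (2, 1)
p-restricted factor λ_3 = (1, 0)
p-restricted factor λ_4 = (0, 0)
p-restricted factor λ_5 = (2, 0)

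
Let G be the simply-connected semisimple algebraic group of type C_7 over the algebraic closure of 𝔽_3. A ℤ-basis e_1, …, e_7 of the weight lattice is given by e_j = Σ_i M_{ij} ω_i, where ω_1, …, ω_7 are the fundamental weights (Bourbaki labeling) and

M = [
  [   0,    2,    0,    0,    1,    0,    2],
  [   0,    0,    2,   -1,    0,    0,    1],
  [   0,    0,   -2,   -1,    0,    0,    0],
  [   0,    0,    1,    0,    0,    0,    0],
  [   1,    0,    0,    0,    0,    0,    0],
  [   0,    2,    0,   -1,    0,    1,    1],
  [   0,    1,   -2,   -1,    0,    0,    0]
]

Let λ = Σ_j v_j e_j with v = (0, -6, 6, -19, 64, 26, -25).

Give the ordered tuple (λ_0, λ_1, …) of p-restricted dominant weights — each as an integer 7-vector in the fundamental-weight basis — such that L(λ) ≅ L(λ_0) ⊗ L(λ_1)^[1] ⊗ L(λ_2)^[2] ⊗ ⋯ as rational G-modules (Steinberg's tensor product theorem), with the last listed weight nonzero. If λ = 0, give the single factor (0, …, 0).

((2, 0, 1, 0, 0, 2, 1), (0, 2, 2, 2, 0, 2, 0))

Converting to the ω-basis (c_i = row i of M dotted with v = (0, -6, 6, -19, 64, 26, -25)):
  c_1 = (0)·(0) + (2)·(-6) + (0)·(6) + (0)·(-19) + (1)·(64) + (0)·(26) + (2)·(-25) = 2
  c_2 = (0)·(0) + (0)·(-6) + (2)·(6) + (-1)·(-19) + (0)·(64) + (0)·(26) + (1)·(-25) = 6
  c_3 = (0)·(0) + (0)·(-6) + (-2)·(6) + (-1)·(-19) + (0)·(64) + (0)·(26) + (0)·(-25) = 7
  c_4 = (0)·(0) + (0)·(-6) + (1)·(6) + (0)·(-19) + (0)·(64) + (0)·(26) + (0)·(-25) = 6
  c_5 = (1)·(0) + (0)·(-6) + (0)·(6) + (0)·(-19) + (0)·(64) + (0)·(26) + (0)·(-25) = 0
  c_6 = (0)·(0) + (2)·(-6) + (0)·(6) + (-1)·(-19) + (0)·(64) + (1)·(26) + (1)·(-25) = 8
  c_7 = (0)·(0) + (1)·(-6) + (-2)·(6) + (-1)·(-19) + (0)·(64) + (0)·(26) + (0)·(-25) = 1
Writing each c_i in base p = 3:
  c_1 = 2 = 2·3^0
  c_2 = 6 = 0·3^0 + 2·3^1
  c_3 = 7 = 1·3^0 + 2·3^1
  c_4 = 6 = 0·3^0 + 2·3^1
  c_5 = 0
  c_6 = 8 = 2·3^0 + 2·3^1
  c_7 = 1 = 1·3^0
p-restricted factor λ_0 = (2, 0, 1, 0, 0, 2, 1)
p-restricted factor λ_1 = (0, 2, 2, 2, 0, 2, 0)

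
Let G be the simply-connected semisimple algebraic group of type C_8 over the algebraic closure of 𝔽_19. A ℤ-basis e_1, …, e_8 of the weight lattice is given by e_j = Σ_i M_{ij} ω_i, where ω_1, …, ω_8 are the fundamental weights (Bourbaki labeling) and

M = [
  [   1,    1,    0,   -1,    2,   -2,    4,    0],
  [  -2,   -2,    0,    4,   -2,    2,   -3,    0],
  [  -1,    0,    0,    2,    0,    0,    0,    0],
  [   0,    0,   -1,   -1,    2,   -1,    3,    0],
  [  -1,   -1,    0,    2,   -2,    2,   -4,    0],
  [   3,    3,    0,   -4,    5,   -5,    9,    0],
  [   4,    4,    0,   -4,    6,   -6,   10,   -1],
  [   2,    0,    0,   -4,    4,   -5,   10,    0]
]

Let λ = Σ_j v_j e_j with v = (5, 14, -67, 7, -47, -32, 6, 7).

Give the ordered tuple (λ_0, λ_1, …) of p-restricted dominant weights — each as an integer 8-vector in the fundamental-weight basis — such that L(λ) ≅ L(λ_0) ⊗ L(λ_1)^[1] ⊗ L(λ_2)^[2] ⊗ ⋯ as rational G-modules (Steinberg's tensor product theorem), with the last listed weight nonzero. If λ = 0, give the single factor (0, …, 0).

((6, 2, 9, 16, 1, 8, 11, 14),)

Change of basis e → ω: c = M·v where v = (5, 14, -67, 7, -47, -32, 6, 7):
  c_1 = (1)·(5) + (1)·(14) + (0)·(-67) + (-1)·(7) + (2)·(-47) + (-2)·(-32) + (4)·(6) + (0)·(7) = 6
  c_2 = (-2)·(5) + (-2)·(14) + (0)·(-67) + (4)·(7) + (-2)·(-47) + (2)·(-32) + (-3)·(6) + (0)·(7) = 2
  c_3 = (-1)·(5) + (0)·(14) + (0)·(-67) + (2)·(7) + (0)·(-47) + (0)·(-32) + (0)·(6) + (0)·(7) = 9
  c_4 = (0)·(5) + (0)·(14) + (-1)·(-67) + (-1)·(7) + (2)·(-47) + (-1)·(-32) + (3)·(6) + (0)·(7) = 16
  c_5 = (-1)·(5) + (-1)·(14) + (0)·(-67) + (2)·(7) + (-2)·(-47) + (2)·(-32) + (-4)·(6) + (0)·(7) = 1
  c_6 = (3)·(5) + (3)·(14) + (0)·(-67) + (-4)·(7) + (5)·(-47) + (-5)·(-32) + (9)·(6) + (0)·(7) = 8
  c_7 = (4)·(5) + (4)·(14) + (0)·(-67) + (-4)·(7) + (6)·(-47) + (-6)·(-32) + (10)·(6) + (-1)·(7) = 11
  c_8 = (2)·(5) + (0)·(14) + (0)·(-67) + (-4)·(7) + (4)·(-47) + (-5)·(-32) + (10)·(6) + (0)·(7) = 14
p = 19; digits c_i = Σ_j d_{ij}·19^j, 0 ≤ d_{ij} < 19:
  c_1 = 6 = 6·19^0
  c_2 = 2 = 2·19^0
  c_3 = 9 = 9·19^0
  c_4 = 16 = 16·19^0
  c_5 = 1 = 1·19^0
  c_6 = 8 = 8·19^0
  c_7 = 11 = 11·19^0
  c_8 = 14 = 14·19^0
Factor λ_0 = (6, 2, 9, 16, 1, 8, 11, 14)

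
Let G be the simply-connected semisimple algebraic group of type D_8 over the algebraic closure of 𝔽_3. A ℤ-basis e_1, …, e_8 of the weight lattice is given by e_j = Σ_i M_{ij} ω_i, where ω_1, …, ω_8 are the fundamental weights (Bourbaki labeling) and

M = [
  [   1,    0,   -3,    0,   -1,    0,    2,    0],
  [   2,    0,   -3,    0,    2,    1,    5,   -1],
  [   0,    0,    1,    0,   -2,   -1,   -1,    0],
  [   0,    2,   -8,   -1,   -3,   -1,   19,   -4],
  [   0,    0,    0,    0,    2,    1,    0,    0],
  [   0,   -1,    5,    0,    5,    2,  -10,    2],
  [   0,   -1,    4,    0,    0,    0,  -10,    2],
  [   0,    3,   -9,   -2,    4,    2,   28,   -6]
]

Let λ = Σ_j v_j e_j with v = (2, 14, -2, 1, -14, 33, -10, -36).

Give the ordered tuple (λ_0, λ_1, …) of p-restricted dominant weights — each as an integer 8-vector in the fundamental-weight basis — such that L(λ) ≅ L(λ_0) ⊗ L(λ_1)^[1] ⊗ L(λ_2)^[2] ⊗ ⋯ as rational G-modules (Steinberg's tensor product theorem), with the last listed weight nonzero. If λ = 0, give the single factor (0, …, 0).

ω-coordinates c = M·v, v = (2, 14, -2, 1, -14, 33, -10, -36):
  c_1 = (1)·(2) + (0)·(14) + (-3)·(-2) + (0)·(1) + (-1)·(-14) + (0)·(33) + (2)·(-10) + (0)·(-36) = 2
  c_2 = (2)·(2) + (0)·(14) + (-3)·(-2) + (0)·(1) + (2)·(-14) + (1)·(33) + (5)·(-10) + (-1)·(-36) = 1
  c_3 = (0)·(2) + (0)·(14) + (1)·(-2) + (0)·(1) + (-2)·(-14) + (-1)·(33) + (-1)·(-10) + (0)·(-36) = 3
  c_4 = (0)·(2) + (2)·(14) + (-8)·(-2) + (-1)·(1) + (-3)·(-14) + (-1)·(33) + (19)·(-10) + (-4)·(-36) = 6
  c_5 = (0)·(2) + (0)·(14) + (0)·(-2) + (0)·(1) + (2)·(-14) + (1)·(33) + (0)·(-10) + (0)·(-36) = 5
  c_6 = (0)·(2) + (-1)·(14) + (5)·(-2) + (0)·(1) + (5)·(-14) + (2)·(33) + (-10)·(-10) + (2)·(-36) = 0
  c_7 = (0)·(2) + (-1)·(14) + (4)·(-2) + (0)·(1) + (0)·(-14) + (0)·(33) + (-10)·(-10) + (2)·(-36) = 6
  c_8 = (0)·(2) + (3)·(14) + (-9)·(-2) + (-2)·(1) + (4)·(-14) + (2)·(33) + (28)·(-10) + (-6)·(-36) = 4
Base-3 expansion of each c_i:
  c_1 = 2 = 2·3^0
  c_2 = 1 = 1·3^0
  c_3 = 3 = 0·3^0 + 1·3^1
  c_4 = 6 = 0·3^0 + 2·3^1
  c_5 = 5 = 2·3^0 + 1·3^1
  c_6 = 0
  c_7 = 6 = 0·3^0 + 2·3^1
  c_8 = 4 = 1·3^0 + 1·3^1
λ_0 = (2, 1, 0, 0, 2, 0, 0, 1)
λ_1 = (0, 0, 1, 2, 1, 0, 2, 1)

((2, 1, 0, 0, 2, 0, 0, 1), (0, 0, 1, 2, 1, 0, 2, 1))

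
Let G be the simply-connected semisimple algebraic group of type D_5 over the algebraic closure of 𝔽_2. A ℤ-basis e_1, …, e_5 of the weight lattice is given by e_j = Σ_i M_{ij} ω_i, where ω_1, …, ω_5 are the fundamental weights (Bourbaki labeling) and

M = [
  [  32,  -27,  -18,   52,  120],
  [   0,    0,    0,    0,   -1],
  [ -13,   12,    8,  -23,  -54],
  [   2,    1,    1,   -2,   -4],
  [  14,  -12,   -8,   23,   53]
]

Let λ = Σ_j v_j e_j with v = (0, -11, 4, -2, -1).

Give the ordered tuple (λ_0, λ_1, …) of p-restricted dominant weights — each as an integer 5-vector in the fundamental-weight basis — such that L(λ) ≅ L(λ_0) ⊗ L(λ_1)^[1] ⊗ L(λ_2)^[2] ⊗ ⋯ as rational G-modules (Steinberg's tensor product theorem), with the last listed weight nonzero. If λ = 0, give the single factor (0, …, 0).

Converting to the ω-basis (c_i = row i of M dotted with v = (0, -11, 4, -2, -1)):
  c_1 = 32·0 + (-27)·(-11) + (-18)·(4) + (52)·(-2) + (120)·(-1) = 1
  c_2 = 0·0 + (0)·(-11) + 0·4 + (0)·(-2) + (-1)·(-1) = 1
  c_3 = (-13)·(0) + (12)·(-11) + 8·4 + (-23)·(-2) + (-54)·(-1) = 0
  c_4 = 2·0 + (1)·(-11) + 1·4 + (-2)·(-2) + (-4)·(-1) = 1
  c_5 = 14·0 + (-12)·(-11) + (-8)·(4) + (23)·(-2) + (53)·(-1) = 1
Expand coordinatewise in base 2:
  c_1 = 1 = 1·2^0
  c_2 = 1 = 1·2^0
  c_3 = 0
  c_4 = 1 = 1·2^0
  c_5 = 1 = 1·2^0
p-restricted factor λ_0 = (1, 1, 0, 1, 1)

((1, 1, 0, 1, 1),)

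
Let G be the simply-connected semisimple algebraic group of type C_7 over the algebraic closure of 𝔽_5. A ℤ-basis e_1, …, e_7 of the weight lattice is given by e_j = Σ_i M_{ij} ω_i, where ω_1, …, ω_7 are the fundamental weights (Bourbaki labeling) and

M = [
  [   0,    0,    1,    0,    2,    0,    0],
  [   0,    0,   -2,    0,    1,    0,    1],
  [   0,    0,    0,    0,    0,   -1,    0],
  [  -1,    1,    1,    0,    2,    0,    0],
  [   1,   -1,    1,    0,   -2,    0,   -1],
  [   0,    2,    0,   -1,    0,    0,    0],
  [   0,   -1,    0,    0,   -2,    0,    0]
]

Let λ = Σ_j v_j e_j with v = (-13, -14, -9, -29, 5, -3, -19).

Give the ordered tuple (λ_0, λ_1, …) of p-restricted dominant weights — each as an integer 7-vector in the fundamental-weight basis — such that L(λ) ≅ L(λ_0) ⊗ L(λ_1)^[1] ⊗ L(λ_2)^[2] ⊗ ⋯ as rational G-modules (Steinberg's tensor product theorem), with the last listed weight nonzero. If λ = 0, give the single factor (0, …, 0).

Converting to the ω-basis (c_i = row i of M dotted with v = (-13, -14, -9, -29, 5, -3, -19)):
  c_1 = 0*-13 + 0*-14 + 1*-9 + 0*-29 + 2*5 + 0*-3 + 0*-19 = 1
  c_2 = 0*-13 + 0*-14 + -2*-9 + 0*-29 + 1*5 + 0*-3 + 1*-19 = 4
  c_3 = 0*-13 + 0*-14 + 0*-9 + 0*-29 + 0*5 + -1*-3 + 0*-19 = 3
  c_4 = -1*-13 + 1*-14 + 1*-9 + 0*-29 + 2*5 + 0*-3 + 0*-19 = 0
  c_5 = 1*-13 + -1*-14 + 1*-9 + 0*-29 + -2*5 + 0*-3 + -1*-19 = 1
  c_6 = 0*-13 + 2*-14 + 0*-9 + -1*-29 + 0*5 + 0*-3 + 0*-19 = 1
  c_7 = 0*-13 + -1*-14 + 0*-9 + 0*-29 + -2*5 + 0*-3 + 0*-19 = 4
Base-5 expansion of each c_i:
  c_1 = 1 = 1·5^0
  c_2 = 4 = 4·5^0
  c_3 = 3 = 3·5^0
  c_4 = 0
  c_5 = 1 = 1·5^0
  c_6 = 1 = 1·5^0
  c_7 = 4 = 4·5^0
p-restricted factor λ_0 = (1, 4, 3, 0, 1, 1, 4)

((1, 4, 3, 0, 1, 1, 4),)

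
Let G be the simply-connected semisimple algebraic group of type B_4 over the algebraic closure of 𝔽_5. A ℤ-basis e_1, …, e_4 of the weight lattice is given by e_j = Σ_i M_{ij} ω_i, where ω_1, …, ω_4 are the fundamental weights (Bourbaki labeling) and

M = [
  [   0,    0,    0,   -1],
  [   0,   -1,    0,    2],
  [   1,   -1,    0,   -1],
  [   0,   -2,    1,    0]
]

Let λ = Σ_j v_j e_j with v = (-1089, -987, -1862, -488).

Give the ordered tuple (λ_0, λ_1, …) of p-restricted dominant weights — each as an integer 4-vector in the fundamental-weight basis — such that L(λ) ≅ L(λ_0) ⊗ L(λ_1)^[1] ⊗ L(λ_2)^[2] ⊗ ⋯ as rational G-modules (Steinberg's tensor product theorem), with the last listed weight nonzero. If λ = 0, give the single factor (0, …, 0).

Compute c_i = Σ_j M_{ij} v_j with v = (-1089, -987, -1862, -488):
  c_1 = (0)·(-1089) + (0)·(-987) + (0)·(-1862) + (-1)·(-488) = 488
  c_2 = (0)·(-1089) + (-1)·(-987) + (0)·(-1862) + (2)·(-488) = 11
  c_3 = (1)·(-1089) + (-1)·(-987) + (0)·(-1862) + (-1)·(-488) = 386
  c_4 = (0)·(-1089) + (-2)·(-987) + (1)·(-1862) + (0)·(-488) = 112
p = 5; digits c_i = Σ_j d_{ij}·5^j, 0 ≤ d_{ij} < 5:
  c_1 = 488 = 3·5^0 + 2·5^1 + 4·5^2 + 3·5^3
  c_2 = 11 = 1·5^0 + 2·5^1
  c_3 = 386 = 1·5^0 + 2·5^1 + 0·5^2 + 3·5^3
  c_4 = 112 = 2·5^0 + 2·5^1 + 4·5^2
λ_0 = (3, 1, 1, 2)
λ_1 = (2, 2, 2, 2)
λ_2 = (4, 0, 0, 4)
λ_3 = (3, 0, 3, 0)

((3, 1, 1, 2), (2, 2, 2, 2), (4, 0, 0, 4), (3, 0, 3, 0))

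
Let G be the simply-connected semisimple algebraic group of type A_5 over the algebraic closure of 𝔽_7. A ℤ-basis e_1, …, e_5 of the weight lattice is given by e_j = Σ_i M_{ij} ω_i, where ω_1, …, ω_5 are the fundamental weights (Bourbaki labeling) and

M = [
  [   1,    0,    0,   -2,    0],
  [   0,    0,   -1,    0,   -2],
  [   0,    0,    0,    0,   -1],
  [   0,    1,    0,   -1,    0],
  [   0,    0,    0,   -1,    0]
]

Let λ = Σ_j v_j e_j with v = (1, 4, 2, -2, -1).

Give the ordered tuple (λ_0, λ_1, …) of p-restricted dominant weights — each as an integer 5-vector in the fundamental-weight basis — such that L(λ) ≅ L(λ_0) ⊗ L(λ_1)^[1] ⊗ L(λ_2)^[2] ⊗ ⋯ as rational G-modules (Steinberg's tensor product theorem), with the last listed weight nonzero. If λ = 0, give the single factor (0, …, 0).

((5, 0, 1, 6, 2),)

Change of basis e → ω: c = M·v where v = (1, 4, 2, -2, -1):
  c_1 = (1)·(1) + (0)·(4) + (0)·(2) + (-2)·(-2) + (0)·(-1) = 5
  c_2 = (0)·(1) + (0)·(4) + (-1)·(2) + (0)·(-2) + (-2)·(-1) = 0
  c_3 = (0)·(1) + (0)·(4) + (0)·(2) + (0)·(-2) + (-1)·(-1) = 1
  c_4 = (0)·(1) + (1)·(4) + (0)·(2) + (-1)·(-2) + (0)·(-1) = 6
  c_5 = (0)·(1) + (0)·(4) + (0)·(2) + (-1)·(-2) + (0)·(-1) = 2
Writing each c_i in base p = 7:
  c_1 = 5 = 5·7^0
  c_2 = 0
  c_3 = 1 = 1·7^0
  c_4 = 6 = 6·7^0
  c_5 = 2 = 2·7^0
p-restricted factor λ_0 = (5, 0, 1, 6, 2)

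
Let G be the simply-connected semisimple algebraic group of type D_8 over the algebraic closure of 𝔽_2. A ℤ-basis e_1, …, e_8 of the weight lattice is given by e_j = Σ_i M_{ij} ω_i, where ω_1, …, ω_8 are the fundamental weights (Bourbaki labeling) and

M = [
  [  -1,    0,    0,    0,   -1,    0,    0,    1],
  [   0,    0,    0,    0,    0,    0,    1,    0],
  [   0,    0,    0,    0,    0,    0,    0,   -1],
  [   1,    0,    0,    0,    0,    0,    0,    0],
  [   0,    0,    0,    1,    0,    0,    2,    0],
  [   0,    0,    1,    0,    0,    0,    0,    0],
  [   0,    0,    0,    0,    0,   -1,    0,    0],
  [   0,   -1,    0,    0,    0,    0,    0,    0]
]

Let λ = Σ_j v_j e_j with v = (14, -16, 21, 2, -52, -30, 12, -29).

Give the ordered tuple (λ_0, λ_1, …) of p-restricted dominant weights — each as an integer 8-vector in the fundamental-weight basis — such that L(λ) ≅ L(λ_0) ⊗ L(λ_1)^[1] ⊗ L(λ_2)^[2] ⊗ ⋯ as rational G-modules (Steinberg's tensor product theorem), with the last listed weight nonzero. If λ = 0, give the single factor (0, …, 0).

Compute c_i = Σ_j M_{ij} v_j with v = (14, -16, 21, 2, -52, -30, 12, -29):
  c_1 = (-1)·(14) + (0)·(-16) + (0)·(21) + (0)·(2) + (-1)·(-52) + (0)·(-30) + (0)·(12) + (1)·(-29) = 9
  c_2 = (0)·(14) + (0)·(-16) + (0)·(21) + (0)·(2) + (0)·(-52) + (0)·(-30) + (1)·(12) + (0)·(-29) = 12
  c_3 = (0)·(14) + (0)·(-16) + (0)·(21) + (0)·(2) + (0)·(-52) + (0)·(-30) + (0)·(12) + (-1)·(-29) = 29
  c_4 = (1)·(14) + (0)·(-16) + (0)·(21) + (0)·(2) + (0)·(-52) + (0)·(-30) + (0)·(12) + (0)·(-29) = 14
  c_5 = (0)·(14) + (0)·(-16) + (0)·(21) + (1)·(2) + (0)·(-52) + (0)·(-30) + (2)·(12) + (0)·(-29) = 26
  c_6 = (0)·(14) + (0)·(-16) + (1)·(21) + (0)·(2) + (0)·(-52) + (0)·(-30) + (0)·(12) + (0)·(-29) = 21
  c_7 = (0)·(14) + (0)·(-16) + (0)·(21) + (0)·(2) + (0)·(-52) + (-1)·(-30) + (0)·(12) + (0)·(-29) = 30
  c_8 = (0)·(14) + (-1)·(-16) + (0)·(21) + (0)·(2) + (0)·(-52) + (0)·(-30) + (0)·(12) + (0)·(-29) = 16
Base-2 expansion of each c_i:
  c_1 = 9 = 1·2^0 + 0·2^1 + 0·2^2 + 1·2^3
  c_2 = 12 = 0·2^0 + 0·2^1 + 1·2^2 + 1·2^3
  c_3 = 29 = 1·2^0 + 0·2^1 + 1·2^2 + 1·2^3 + 1·2^4
  c_4 = 14 = 0·2^0 + 1·2^1 + 1·2^2 + 1·2^3
  c_5 = 26 = 0·2^0 + 1·2^1 + 0·2^2 + 1·2^3 + 1·2^4
  c_6 = 21 = 1·2^0 + 0·2^1 + 1·2^2 + 0·2^3 + 1·2^4
  c_7 = 30 = 0·2^0 + 1·2^1 + 1·2^2 + 1·2^3 + 1·2^4
  c_8 = 16 = 0·2^0 + 0·2^1 + 0·2^2 + 0·2^3 + 1·2^4
λ_0 = (1, 0, 1, 0, 0, 1, 0, 0)
λ_1 = (0, 0, 0, 1, 1, 0, 1, 0)
λ_2 = (0, 1, 1, 1, 0, 1, 1, 0)
λ_3 = (1, 1, 1, 1, 1, 0, 1, 0)
λ_4 = (0, 0, 1, 0, 1, 1, 1, 1)

((1, 0, 1, 0, 0, 1, 0, 0), (0, 0, 0, 1, 1, 0, 1, 0), (0, 1, 1, 1, 0, 1, 1, 0), (1, 1, 1, 1, 1, 0, 1, 0), (0, 0, 1, 0, 1, 1, 1, 1))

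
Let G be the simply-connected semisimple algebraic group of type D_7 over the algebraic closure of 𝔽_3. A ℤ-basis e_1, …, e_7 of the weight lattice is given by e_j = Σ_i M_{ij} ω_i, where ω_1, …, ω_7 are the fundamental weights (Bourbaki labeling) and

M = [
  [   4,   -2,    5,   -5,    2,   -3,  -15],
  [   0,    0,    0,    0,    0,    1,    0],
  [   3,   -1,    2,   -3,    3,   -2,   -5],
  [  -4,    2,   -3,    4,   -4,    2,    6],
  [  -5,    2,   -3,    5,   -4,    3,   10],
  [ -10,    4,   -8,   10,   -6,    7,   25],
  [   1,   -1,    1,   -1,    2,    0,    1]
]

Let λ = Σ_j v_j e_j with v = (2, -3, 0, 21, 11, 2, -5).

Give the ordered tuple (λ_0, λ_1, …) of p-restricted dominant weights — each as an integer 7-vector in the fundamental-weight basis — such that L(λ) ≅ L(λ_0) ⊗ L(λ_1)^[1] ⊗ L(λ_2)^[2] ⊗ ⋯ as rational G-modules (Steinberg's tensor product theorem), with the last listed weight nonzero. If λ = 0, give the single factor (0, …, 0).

ω-coordinates c = M·v, v = (2, -3, 0, 21, 11, 2, -5):
  c_1 = (4)·(2) + (-2)·(-3) + (5)·(0) + (-5)·(21) + (2)·(11) + (-3)·(2) + (-15)·(-5) = 0
  c_2 = (0)·(2) + (0)·(-3) + (0)·(0) + (0)·(21) + (0)·(11) + (1)·(2) + (0)·(-5) = 2
  c_3 = (3)·(2) + (-1)·(-3) + (2)·(0) + (-3)·(21) + (3)·(11) + (-2)·(2) + (-5)·(-5) = 0
  c_4 = (-4)·(2) + (2)·(-3) + (-3)·(0) + (4)·(21) + (-4)·(11) + (2)·(2) + (6)·(-5) = 0
  c_5 = (-5)·(2) + (2)·(-3) + (-3)·(0) + (5)·(21) + (-4)·(11) + (3)·(2) + (10)·(-5) = 1
  c_6 = (-10)·(2) + (4)·(-3) + (-8)·(0) + (10)·(21) + (-6)·(11) + (7)·(2) + (25)·(-5) = 1
  c_7 = (1)·(2) + (-1)·(-3) + (1)·(0) + (-1)·(21) + (2)·(11) + (0)·(2) + (1)·(-5) = 1
p = 3; digits c_i = Σ_j d_{ij}·3^j, 0 ≤ d_{ij} < 3:
  c_1 = 0
  c_2 = 2 = 2·3^0
  c_3 = 0
  c_4 = 0
  c_5 = 1 = 1·3^0
  c_6 = 1 = 1·3^0
  c_7 = 1 = 1·3^0
Factor λ_0 = (0, 2, 0, 0, 1, 1, 1)

((0, 2, 0, 0, 1, 1, 1),)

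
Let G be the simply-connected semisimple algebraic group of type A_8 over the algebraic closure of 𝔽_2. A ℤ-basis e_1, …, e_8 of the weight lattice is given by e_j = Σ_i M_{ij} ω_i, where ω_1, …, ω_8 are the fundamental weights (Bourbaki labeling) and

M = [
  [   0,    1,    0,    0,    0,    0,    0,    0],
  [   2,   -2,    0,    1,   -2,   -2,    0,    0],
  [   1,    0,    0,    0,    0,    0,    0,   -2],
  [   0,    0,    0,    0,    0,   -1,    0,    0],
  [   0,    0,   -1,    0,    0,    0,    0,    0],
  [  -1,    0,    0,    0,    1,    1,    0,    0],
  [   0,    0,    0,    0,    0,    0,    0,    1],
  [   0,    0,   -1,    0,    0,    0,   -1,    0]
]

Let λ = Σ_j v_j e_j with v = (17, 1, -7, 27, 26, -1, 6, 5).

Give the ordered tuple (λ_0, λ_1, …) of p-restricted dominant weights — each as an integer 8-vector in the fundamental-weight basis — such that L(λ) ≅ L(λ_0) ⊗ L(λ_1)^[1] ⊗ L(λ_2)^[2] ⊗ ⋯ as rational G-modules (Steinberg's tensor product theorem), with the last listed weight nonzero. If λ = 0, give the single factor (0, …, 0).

ω-coordinates c = M·v, v = (17, 1, -7, 27, 26, -1, 6, 5):
  c_1 = (0)·(17) + (1)·(1) + (0)·(-7) + (0)·(27) + (0)·(26) + (0)·(-1) + (0)·(6) + (0)·(5) = 1
  c_2 = (2)·(17) + (-2)·(1) + (0)·(-7) + (1)·(27) + (-2)·(26) + (-2)·(-1) + (0)·(6) + (0)·(5) = 9
  c_3 = (1)·(17) + (0)·(1) + (0)·(-7) + (0)·(27) + (0)·(26) + (0)·(-1) + (0)·(6) + (-2)·(5) = 7
  c_4 = (0)·(17) + (0)·(1) + (0)·(-7) + (0)·(27) + (0)·(26) + (-1)·(-1) + (0)·(6) + (0)·(5) = 1
  c_5 = (0)·(17) + (0)·(1) + (-1)·(-7) + (0)·(27) + (0)·(26) + (0)·(-1) + (0)·(6) + (0)·(5) = 7
  c_6 = (-1)·(17) + (0)·(1) + (0)·(-7) + (0)·(27) + (1)·(26) + (1)·(-1) + (0)·(6) + (0)·(5) = 8
  c_7 = (0)·(17) + (0)·(1) + (0)·(-7) + (0)·(27) + (0)·(26) + (0)·(-1) + (0)·(6) + (1)·(5) = 5
  c_8 = (0)·(17) + (0)·(1) + (-1)·(-7) + (0)·(27) + (0)·(26) + (0)·(-1) + (-1)·(6) + (0)·(5) = 1
Base-2 expansion of each c_i:
  c_1 = 1 = 1·2^0
  c_2 = 9 = 1·2^0 + 0·2^1 + 0·2^2 + 1·2^3
  c_3 = 7 = 1·2^0 + 1·2^1 + 1·2^2
  c_4 = 1 = 1·2^0
  c_5 = 7 = 1·2^0 + 1·2^1 + 1·2^2
  c_6 = 8 = 0·2^0 + 0·2^1 + 0·2^2 + 1·2^3
  c_7 = 5 = 1·2^0 + 0·2^1 + 1·2^2
  c_8 = 1 = 1·2^0
λ_0 = (1, 1, 1, 1, 1, 0, 1, 1)
λ_1 = (0, 0, 1, 0, 1, 0, 0, 0)
λ_2 = (0, 0, 1, 0, 1, 0, 1, 0)
λ_3 = (0, 1, 0, 0, 0, 1, 0, 0)

((1, 1, 1, 1, 1, 0, 1, 1), (0, 0, 1, 0, 1, 0, 0, 0), (0, 0, 1, 0, 1, 0, 1, 0), (0, 1, 0, 0, 0, 1, 0, 0))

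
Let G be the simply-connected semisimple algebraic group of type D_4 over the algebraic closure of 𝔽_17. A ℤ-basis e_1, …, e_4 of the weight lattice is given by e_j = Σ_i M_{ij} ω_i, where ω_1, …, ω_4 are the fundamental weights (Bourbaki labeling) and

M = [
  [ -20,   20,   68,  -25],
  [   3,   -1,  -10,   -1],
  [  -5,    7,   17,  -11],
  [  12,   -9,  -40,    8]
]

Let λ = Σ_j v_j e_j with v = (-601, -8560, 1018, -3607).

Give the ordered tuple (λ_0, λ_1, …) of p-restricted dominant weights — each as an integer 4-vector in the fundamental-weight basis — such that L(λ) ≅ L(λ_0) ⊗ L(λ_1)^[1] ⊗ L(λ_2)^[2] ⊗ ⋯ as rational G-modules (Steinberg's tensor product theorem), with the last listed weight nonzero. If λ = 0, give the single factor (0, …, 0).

In the fundamental-weight basis, λ has coordinates c = M·v (v = (-601, -8560, 1018, -3607)):
  c_1 = (-20)·(-601) + (20)·(-8560) + 68·1018 + (-25)·(-3607) = 219
  c_2 = (3)·(-601) + (-1)·(-8560) + (-10)·(1018) + (-1)·(-3607) = 184
  c_3 = (-5)·(-601) + (7)·(-8560) + 17·1018 + (-11)·(-3607) = 68
  c_4 = (12)·(-601) + (-9)·(-8560) + (-40)·(1018) + (8)·(-3607) = 252
Base-17 expansion of each c_i:
  c_1 = 219 = 15·17^0 + 12·17^1
  c_2 = 184 = 14·17^0 + 10·17^1
  c_3 = 68 = 0·17^0 + 4·17^1
  c_4 = 252 = 14·17^0 + 14·17^1
λ_0 = (15, 14, 0, 14)
λ_1 = (12, 10, 4, 14)

((15, 14, 0, 14), (12, 10, 4, 14))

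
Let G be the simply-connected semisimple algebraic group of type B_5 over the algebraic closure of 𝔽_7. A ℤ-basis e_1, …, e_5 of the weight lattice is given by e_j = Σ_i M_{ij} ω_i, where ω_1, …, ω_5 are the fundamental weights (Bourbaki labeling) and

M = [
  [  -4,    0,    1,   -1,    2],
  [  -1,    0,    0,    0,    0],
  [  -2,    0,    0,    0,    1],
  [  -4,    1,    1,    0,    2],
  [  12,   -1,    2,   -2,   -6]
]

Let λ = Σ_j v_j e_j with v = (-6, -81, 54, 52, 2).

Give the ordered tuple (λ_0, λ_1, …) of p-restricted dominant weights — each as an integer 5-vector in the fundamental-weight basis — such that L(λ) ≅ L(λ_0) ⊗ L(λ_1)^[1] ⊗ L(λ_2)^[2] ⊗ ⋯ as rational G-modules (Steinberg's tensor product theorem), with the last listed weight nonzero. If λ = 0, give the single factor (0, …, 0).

ω-coordinates c = M·v, v = (-6, -81, 54, 52, 2):
  c_1 = -4*-6 + 0*-81 + 1*54 + -1*52 + 2*2 = 30
  c_2 = -1*-6 + 0*-81 + 0*54 + 0*52 + 0*2 = 6
  c_3 = -2*-6 + 0*-81 + 0*54 + 0*52 + 1*2 = 14
  c_4 = -4*-6 + 1*-81 + 1*54 + 0*52 + 2*2 = 1
  c_5 = 12*-6 + -1*-81 + 2*54 + -2*52 + -6*2 = 1
p = 7; digits c_i = Σ_j d_{ij}·7^j, 0 ≤ d_{ij} < 7:
  c_1 = 30 = 2·7^0 + 4·7^1
  c_2 = 6 = 6·7^0
  c_3 = 14 = 0·7^0 + 2·7^1
  c_4 = 1 = 1·7^0
  c_5 = 1 = 1·7^0
Factor λ_0 = (2, 6, 0, 1, 1)
Factor λ_1 = (4, 0, 2, 0, 0)

((2, 6, 0, 1, 1), (4, 0, 2, 0, 0))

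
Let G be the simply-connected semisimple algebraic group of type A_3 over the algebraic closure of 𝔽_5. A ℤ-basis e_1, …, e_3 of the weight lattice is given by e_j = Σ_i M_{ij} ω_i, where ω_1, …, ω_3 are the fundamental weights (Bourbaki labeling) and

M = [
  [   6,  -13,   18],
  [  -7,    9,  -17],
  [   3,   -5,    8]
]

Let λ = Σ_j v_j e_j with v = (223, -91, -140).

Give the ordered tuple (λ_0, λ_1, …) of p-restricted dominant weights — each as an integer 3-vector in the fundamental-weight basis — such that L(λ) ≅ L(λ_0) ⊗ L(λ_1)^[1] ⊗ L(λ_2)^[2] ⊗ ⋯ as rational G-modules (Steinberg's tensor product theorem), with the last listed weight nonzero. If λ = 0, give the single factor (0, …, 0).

((1, 0, 4),)

In the fundamental-weight basis, λ has coordinates c = M·v (v = (223, -91, -140)):
  c_1 = (6)·(223) + (-13)·(-91) + (18)·(-140) = 1
  c_2 = (-7)·(223) + (9)·(-91) + (-17)·(-140) = 0
  c_3 = (3)·(223) + (-5)·(-91) + (8)·(-140) = 4
Expand coordinatewise in base 5:
  c_1 = 1 = 1·5^0
  c_2 = 0
  c_3 = 4 = 4·5^0
Factor λ_0 = (1, 0, 4)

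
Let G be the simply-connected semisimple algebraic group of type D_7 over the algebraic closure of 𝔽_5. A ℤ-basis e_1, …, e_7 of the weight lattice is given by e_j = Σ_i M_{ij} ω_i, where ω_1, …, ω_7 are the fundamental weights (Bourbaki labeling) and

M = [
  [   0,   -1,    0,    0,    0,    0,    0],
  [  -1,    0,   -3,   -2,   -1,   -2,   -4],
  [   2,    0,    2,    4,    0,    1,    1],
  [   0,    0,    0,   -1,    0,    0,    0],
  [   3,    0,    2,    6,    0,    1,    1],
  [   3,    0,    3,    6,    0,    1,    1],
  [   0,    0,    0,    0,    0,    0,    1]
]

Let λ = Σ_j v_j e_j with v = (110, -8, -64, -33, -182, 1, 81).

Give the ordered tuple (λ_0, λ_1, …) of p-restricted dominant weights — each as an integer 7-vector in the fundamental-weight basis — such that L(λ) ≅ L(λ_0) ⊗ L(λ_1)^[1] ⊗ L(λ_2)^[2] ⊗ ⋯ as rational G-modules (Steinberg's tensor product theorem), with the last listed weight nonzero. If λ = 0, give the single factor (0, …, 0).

((3, 4, 2, 3, 1, 2, 1), (1, 0, 3, 1, 2, 4, 1), (0, 0, 1, 1, 3, 0, 3))

In the fundamental-weight basis, λ has coordinates c = M·v (v = (110, -8, -64, -33, -182, 1, 81)):
  c_1 = (0)·(110) + (-1)·(-8) + (0)·(-64) + (0)·(-33) + (0)·(-182) + (0)·(1) + (0)·(81) = 8
  c_2 = (-1)·(110) + (0)·(-8) + (-3)·(-64) + (-2)·(-33) + (-1)·(-182) + (-2)·(1) + (-4)·(81) = 4
  c_3 = (2)·(110) + (0)·(-8) + (2)·(-64) + (4)·(-33) + (0)·(-182) + (1)·(1) + (1)·(81) = 42
  c_4 = (0)·(110) + (0)·(-8) + (0)·(-64) + (-1)·(-33) + (0)·(-182) + (0)·(1) + (0)·(81) = 33
  c_5 = (3)·(110) + (0)·(-8) + (2)·(-64) + (6)·(-33) + (0)·(-182) + (1)·(1) + (1)·(81) = 86
  c_6 = (3)·(110) + (0)·(-8) + (3)·(-64) + (6)·(-33) + (0)·(-182) + (1)·(1) + (1)·(81) = 22
  c_7 = (0)·(110) + (0)·(-8) + (0)·(-64) + (0)·(-33) + (0)·(-182) + (0)·(1) + (1)·(81) = 81
Writing each c_i in base p = 5:
  c_1 = 8 = 3·5^0 + 1·5^1
  c_2 = 4 = 4·5^0
  c_3 = 42 = 2·5^0 + 3·5^1 + 1·5^2
  c_4 = 33 = 3·5^0 + 1·5^1 + 1·5^2
  c_5 = 86 = 1·5^0 + 2·5^1 + 3·5^2
  c_6 = 22 = 2·5^0 + 4·5^1
  c_7 = 81 = 1·5^0 + 1·5^1 + 3·5^2
λ_0 = (3, 4, 2, 3, 1, 2, 1)
λ_1 = (1, 0, 3, 1, 2, 4, 1)
λ_2 = (0, 0, 1, 1, 3, 0, 3)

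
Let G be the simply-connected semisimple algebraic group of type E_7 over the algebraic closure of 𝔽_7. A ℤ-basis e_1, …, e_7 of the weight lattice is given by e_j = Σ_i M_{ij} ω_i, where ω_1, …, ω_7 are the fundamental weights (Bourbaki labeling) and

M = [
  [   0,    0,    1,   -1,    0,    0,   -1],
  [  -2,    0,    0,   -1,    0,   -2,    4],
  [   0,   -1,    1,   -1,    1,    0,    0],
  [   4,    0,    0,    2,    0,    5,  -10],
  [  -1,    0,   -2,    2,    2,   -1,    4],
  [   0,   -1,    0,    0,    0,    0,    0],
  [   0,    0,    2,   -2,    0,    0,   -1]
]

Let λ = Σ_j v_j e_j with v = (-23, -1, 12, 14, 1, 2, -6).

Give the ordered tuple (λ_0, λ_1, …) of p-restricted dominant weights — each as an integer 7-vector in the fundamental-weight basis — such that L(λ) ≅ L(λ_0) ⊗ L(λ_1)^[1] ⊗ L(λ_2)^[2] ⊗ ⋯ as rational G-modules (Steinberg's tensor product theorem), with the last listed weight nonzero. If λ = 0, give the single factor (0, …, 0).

Change of basis e → ω: c = M·v where v = (-23, -1, 12, 14, 1, 2, -6):
  c_1 = 0*-23 + 0*-1 + 1*12 + -1*14 + 0*1 + 0*2 + -1*-6 = 4
  c_2 = -2*-23 + 0*-1 + 0*12 + -1*14 + 0*1 + -2*2 + 4*-6 = 4
  c_3 = 0*-23 + -1*-1 + 1*12 + -1*14 + 1*1 + 0*2 + 0*-6 = 0
  c_4 = 4*-23 + 0*-1 + 0*12 + 2*14 + 0*1 + 5*2 + -10*-6 = 6
  c_5 = -1*-23 + 0*-1 + -2*12 + 2*14 + 2*1 + -1*2 + 4*-6 = 3
  c_6 = 0*-23 + -1*-1 + 0*12 + 0*14 + 0*1 + 0*2 + 0*-6 = 1
  c_7 = 0*-23 + 0*-1 + 2*12 + -2*14 + 0*1 + 0*2 + -1*-6 = 2
Base-7 expansion of each c_i:
  c_1 = 4 = 4·7^0
  c_2 = 4 = 4·7^0
  c_3 = 0
  c_4 = 6 = 6·7^0
  c_5 = 3 = 3·7^0
  c_6 = 1 = 1·7^0
  c_7 = 2 = 2·7^0
Factor λ_0 = (4, 4, 0, 6, 3, 1, 2)

((4, 4, 0, 6, 3, 1, 2),)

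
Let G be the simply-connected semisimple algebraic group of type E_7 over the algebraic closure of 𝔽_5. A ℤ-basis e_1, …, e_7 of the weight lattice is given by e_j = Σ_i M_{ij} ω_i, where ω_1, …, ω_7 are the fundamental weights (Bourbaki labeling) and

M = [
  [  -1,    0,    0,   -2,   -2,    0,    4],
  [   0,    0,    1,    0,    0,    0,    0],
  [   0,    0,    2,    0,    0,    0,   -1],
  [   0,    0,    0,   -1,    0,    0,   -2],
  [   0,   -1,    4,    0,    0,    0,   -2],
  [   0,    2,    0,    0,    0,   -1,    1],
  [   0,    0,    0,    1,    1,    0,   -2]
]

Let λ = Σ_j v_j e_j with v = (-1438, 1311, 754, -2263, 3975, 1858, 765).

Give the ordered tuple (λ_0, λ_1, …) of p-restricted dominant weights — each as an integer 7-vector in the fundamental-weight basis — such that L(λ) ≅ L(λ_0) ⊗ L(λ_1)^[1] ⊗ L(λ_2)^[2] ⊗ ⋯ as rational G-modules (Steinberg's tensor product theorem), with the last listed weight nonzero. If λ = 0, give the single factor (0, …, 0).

Converting to the ω-basis (c_i = row i of M dotted with v = (-1438, 1311, 754, -2263, 3975, 1858, 765)):
  c_1 = (-1)·(-1438) + 0·1311 + 0·754 + (-2)·(-2263) + (-2)·(3975) + 0·1858 + 4·765 = 1074
  c_2 = (0)·(-1438) + 0·1311 + 1·754 + (0)·(-2263) + 0·3975 + 0·1858 + 0·765 = 754
  c_3 = (0)·(-1438) + 0·1311 + 2·754 + (0)·(-2263) + 0·3975 + 0·1858 + (-1)·(765) = 743
  c_4 = (0)·(-1438) + 0·1311 + 0·754 + (-1)·(-2263) + 0·3975 + 0·1858 + (-2)·(765) = 733
  c_5 = (0)·(-1438) + (-1)·(1311) + 4·754 + (0)·(-2263) + 0·3975 + 0·1858 + (-2)·(765) = 175
  c_6 = (0)·(-1438) + 2·1311 + 0·754 + (0)·(-2263) + 0·3975 + (-1)·(1858) + 1·765 = 1529
  c_7 = (0)·(-1438) + 0·1311 + 0·754 + (1)·(-2263) + 1·3975 + 0·1858 + (-2)·(765) = 182
Base-5 expansion of each c_i:
  c_1 = 1074 = 4·5^0 + 4·5^1 + 2·5^2 + 3·5^3 + 1·5^4
  c_2 = 754 = 4·5^0 + 0·5^1 + 0·5^2 + 1·5^3 + 1·5^4
  c_3 = 743 = 3·5^0 + 3·5^1 + 4·5^2 + 0·5^3 + 1·5^4
  c_4 = 733 = 3·5^0 + 1·5^1 + 4·5^2 + 0·5^3 + 1·5^4
  c_5 = 175 = 0·5^0 + 0·5^1 + 2·5^2 + 1·5^3
  c_6 = 1529 = 4·5^0 + 0·5^1 + 1·5^2 + 2·5^3 + 2·5^4
  c_7 = 182 = 2·5^0 + 1·5^1 + 2·5^2 + 1·5^3
Factor λ_0 = (4, 4, 3, 3, 0, 4, 2)
Factor λ_1 = (4, 0, 3, 1, 0, 0, 1)
Factor λ_2 = (2, 0, 4, 4, 2, 1, 2)
Factor λ_3 = (3, 1, 0, 0, 1, 2, 1)
Factor λ_4 = (1, 1, 1, 1, 0, 2, 0)

((4, 4, 3, 3, 0, 4, 2), (4, 0, 3, 1, 0, 0, 1), (2, 0, 4, 4, 2, 1, 2), (3, 1, 0, 0, 1, 2, 1), (1, 1, 1, 1, 0, 2, 0))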